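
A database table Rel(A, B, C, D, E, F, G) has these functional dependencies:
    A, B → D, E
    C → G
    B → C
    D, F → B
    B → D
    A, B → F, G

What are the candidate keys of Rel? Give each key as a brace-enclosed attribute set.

{A, B}, {A, D, F}

{A} never appears on the right of any FD, so every key must include it.
{A, B}⁺ = {A, B, C, D, E, F, G}, which is every attribute, so {A, B} is a candidate key.
{A, D, F}⁺ = {A, B, C, D, E, F, G}, which is every attribute, so {A, D, F} is a candidate key.
No proper subset of any of these is a key, and no other minimal superkey exists.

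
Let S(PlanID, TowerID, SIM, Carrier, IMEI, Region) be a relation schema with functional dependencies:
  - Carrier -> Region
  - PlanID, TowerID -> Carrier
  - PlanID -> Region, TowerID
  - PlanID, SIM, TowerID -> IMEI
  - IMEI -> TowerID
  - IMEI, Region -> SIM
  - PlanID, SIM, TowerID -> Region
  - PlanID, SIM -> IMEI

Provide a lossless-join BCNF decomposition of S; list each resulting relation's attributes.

Candidate keys of the original relation: {IMEI, PlanID}, {PlanID, SIM}.
{Carrier, IMEI, PlanID, Region, SIM, TowerID}: {Carrier} determines {Carrier, Region} here but is not a superkey — split on Carrier -> Region, giving {Carrier, Region} and {Carrier, IMEI, PlanID, SIM, TowerID}.
{Carrier, Region}: every determinant is a superkey — BCNF.
{Carrier, IMEI, PlanID, SIM, TowerID}: {PlanID, TowerID} determines {Carrier, PlanID, TowerID} here but is not a superkey — split on PlanID, TowerID -> Carrier, giving {Carrier, PlanID, TowerID} and {IMEI, PlanID, SIM, TowerID}.
{Carrier, PlanID, TowerID}: every determinant is a superkey — BCNF.
{IMEI, PlanID, SIM, TowerID}: {PlanID} determines {PlanID, TowerID} here but is not a superkey — split on PlanID -> TowerID, giving {PlanID, TowerID} and {IMEI, PlanID, SIM}.
{PlanID, TowerID}: every determinant is a superkey — BCNF.
{IMEI, PlanID, SIM}: every determinant is a superkey — BCNF.

{Carrier, PlanID, TowerID}; {Carrier, Region}; {IMEI, PlanID, SIM}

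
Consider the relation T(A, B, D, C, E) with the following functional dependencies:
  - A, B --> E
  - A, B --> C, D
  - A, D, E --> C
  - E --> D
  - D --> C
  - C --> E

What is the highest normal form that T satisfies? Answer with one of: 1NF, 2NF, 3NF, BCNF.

Candidate key: {A, B}. Prime attributes: {A, B}.
A, D, E --> C breaks BCNF: {A, D, E}⁺ = {A, C, D, E}, so {A, D, E} is not a superkey.
A, D, E --> C has non-prime {C} on the right and a non-superkey on the left, so 3NF fails.
Checking every proper subset of each key, none determines a non-prime attribute — 2NF is satisfied.

2NF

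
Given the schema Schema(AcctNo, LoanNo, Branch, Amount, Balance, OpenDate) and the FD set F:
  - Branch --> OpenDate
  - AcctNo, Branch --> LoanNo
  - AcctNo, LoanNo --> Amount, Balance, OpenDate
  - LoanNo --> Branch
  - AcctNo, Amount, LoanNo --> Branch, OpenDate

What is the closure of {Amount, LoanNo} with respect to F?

{Amount, Branch, LoanNo, OpenDate}

Start with {Amount, LoanNo}.
LoanNo --> Branch applies; add {Branch} → now {Amount, Branch, LoanNo}.
Branch --> OpenDate applies; add {OpenDate} → now {Amount, Branch, LoanNo, OpenDate}.
No further FD applies.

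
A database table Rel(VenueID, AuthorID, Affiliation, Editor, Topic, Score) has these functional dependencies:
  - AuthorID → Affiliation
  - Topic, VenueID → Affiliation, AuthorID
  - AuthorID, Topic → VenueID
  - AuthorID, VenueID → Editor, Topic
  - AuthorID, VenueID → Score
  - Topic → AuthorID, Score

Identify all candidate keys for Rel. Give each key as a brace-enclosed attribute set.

{Topic} is a candidate key since {Topic}⁺ = {Affiliation, AuthorID, Editor, Score, Topic, VenueID} covers every attribute.
{AuthorID, VenueID} is a candidate key since {AuthorID, VenueID}⁺ = {Affiliation, AuthorID, Editor, Score, Topic, VenueID} covers every attribute.
No proper subset of any of these is a key, and no other minimal superkey exists.

{AuthorID, VenueID}, {Topic}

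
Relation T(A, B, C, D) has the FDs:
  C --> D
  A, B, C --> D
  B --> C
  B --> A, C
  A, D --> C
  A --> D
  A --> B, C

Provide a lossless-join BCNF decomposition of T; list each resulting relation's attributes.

{A, B, C}; {C, D}

Candidate keys of the original relation: {A}, {B}.
{A, B, C, D}: {C} determines {C, D} here but is not a superkey — split on C --> D, giving {C, D} and {A, B, C}.
{C, D} has no BCNF violation.
{A, B, C} has no BCNF violation.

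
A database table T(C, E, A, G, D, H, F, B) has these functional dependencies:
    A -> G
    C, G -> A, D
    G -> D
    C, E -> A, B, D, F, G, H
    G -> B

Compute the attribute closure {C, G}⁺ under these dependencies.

{A, B, C, D, G}

Start with {C, G}.
C, G -> A, D applies; add {A, D} → now {A, C, D, G}.
G -> B applies; add {B} → now {A, B, C, D, G}.
No further FD applies.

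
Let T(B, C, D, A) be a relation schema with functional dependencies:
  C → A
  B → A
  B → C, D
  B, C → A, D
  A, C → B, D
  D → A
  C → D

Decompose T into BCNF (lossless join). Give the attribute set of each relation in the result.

Candidate keys of the original relation: {B}, {C}.
In {A, B, C, D}, {D} is not a superkey ({D}⁺ restricted to this set is {A, D}), so split on D → A into {A, D} and {B, C, D}.
{A, D} is in BCNF.
{B, C, D} is in BCNF.

{A, D}; {B, C, D}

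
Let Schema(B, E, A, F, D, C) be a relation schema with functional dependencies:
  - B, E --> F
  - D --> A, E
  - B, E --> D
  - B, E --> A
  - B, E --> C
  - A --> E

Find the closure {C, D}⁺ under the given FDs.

Start with {C, D}.
D --> A, E applies; add {A, E} → now {A, C, D, E}.
No further FD applies.

{A, C, D, E}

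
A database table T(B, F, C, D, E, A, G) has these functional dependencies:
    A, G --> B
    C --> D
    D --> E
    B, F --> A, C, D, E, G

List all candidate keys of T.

{F} never appears on the right of any FD, so every key must include it.
{B, F}⁺ = {A, B, C, D, E, F, G} — all of the relation — so {B, F} is a candidate key.
{A, F, G}⁺ = {A, B, C, D, E, F, G} — all of the relation — so {A, F, G} is a candidate key.
No proper subset of any of these is a key, and no other minimal superkey exists.

{A, F, G}, {B, F}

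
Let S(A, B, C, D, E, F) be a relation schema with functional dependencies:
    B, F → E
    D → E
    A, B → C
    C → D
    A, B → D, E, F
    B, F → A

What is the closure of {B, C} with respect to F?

{B, C, D, E}

Start with {B, C}.
C → D applies; add {D} → now {B, C, D}.
D → E applies; add {E} → now {B, C, D, E}.
No further FD applies.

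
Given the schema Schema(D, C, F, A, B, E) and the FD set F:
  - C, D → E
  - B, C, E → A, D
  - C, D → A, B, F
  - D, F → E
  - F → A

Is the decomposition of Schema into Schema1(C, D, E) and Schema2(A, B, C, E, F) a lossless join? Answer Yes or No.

No

Schema1 ∩ Schema2 = {C, E}; its closure under F is {C, E}.
Neither Schema1 nor Schema2 is contained in that closure, so the decomposition is lossy.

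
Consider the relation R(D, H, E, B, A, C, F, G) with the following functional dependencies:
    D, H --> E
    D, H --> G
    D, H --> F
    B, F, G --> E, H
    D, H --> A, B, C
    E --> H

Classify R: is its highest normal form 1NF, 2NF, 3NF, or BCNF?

3NF

Candidate keys: {B, D, F, G}, {D, E}, {D, H}. Prime attributes: {B, D, E, F, G, H}.
B, F, G --> E, H: {B, F, G}⁺ = {B, E, F, G, H}, which is not all of the attributes, so the left side is not a superkey — BCNF is violated.
Its right-hand attributes {E, H} are all prime, as are those of every other non-superkey FD — the relation is in 3NF.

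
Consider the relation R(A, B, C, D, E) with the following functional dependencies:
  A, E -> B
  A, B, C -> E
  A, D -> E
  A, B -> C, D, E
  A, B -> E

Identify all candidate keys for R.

Attributes never on any right-hand side: {A} — every candidate key must contain it.
{A, B}⁺ = {A, B, C, D, E} — all of the relation — so {A, B} is a candidate key.
{A, D}⁺ = {A, B, C, D, E} — all of the relation — so {A, D} is a candidate key.
{A, E}⁺ = {A, B, C, D, E} — all of the relation — so {A, E} is a candidate key.
No proper subset of any of these is a key, and no other minimal superkey exists.

{A, B}, {A, D}, {A, E}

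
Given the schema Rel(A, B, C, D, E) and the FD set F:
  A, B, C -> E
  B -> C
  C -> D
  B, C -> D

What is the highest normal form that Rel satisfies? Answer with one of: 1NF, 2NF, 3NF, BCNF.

1NF

Candidate key: {A, B}. Prime attributes: {A, B}.
B -> C breaks BCNF: {B}⁺ = {B, C, D}, so {B} is not a superkey.
Because {C} is non-prime and the left side of B -> C is not a superkey, the relation is not in 3NF.
{B} is a proper subset of the key {A, B}, and {B}⁺ contains the non-prime attributes {C, D} — a partial dependency, so 2NF is violated.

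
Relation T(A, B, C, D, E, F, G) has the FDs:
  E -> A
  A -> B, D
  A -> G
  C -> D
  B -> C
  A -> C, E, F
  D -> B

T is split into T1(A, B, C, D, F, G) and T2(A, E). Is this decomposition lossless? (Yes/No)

T1 ∩ T2 = {A}; its closure under F is {A, B, C, D, E, F, G}.
Since T1 ⊆ {A, B, C, D, E, F, G}, the intersection is a superkey of T1; the decomposition is lossless.

Yes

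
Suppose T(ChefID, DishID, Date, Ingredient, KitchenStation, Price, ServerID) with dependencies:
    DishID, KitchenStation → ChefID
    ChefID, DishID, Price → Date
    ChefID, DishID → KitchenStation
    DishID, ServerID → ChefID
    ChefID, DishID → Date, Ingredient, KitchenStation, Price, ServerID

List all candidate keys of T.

No FD produces {DishID}, so it must be in every candidate key.
Closure of {ChefID, DishID} is {ChefID, Date, DishID, Ingredient, KitchenStation, Price, ServerID}, the whole schema; {ChefID, DishID} is a candidate key.
Closure of {DishID, KitchenStation} is {ChefID, Date, DishID, Ingredient, KitchenStation, Price, ServerID}, the whole schema; {DishID, KitchenStation} is a candidate key.
Closure of {DishID, ServerID} is {ChefID, Date, DishID, Ingredient, KitchenStation, Price, ServerID}, the whole schema; {DishID, ServerID} is a candidate key.
No proper subset of any of these is a key, and no other minimal superkey exists.

{ChefID, DishID}, {DishID, KitchenStation}, {DishID, ServerID}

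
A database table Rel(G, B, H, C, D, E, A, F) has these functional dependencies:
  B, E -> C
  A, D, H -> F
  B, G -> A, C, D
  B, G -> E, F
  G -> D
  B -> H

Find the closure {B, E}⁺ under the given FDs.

Start with {B, E}.
B, E -> C applies; add {C} → now {B, C, E}.
B -> H applies; add {H} → now {B, C, E, H}.
No further FD applies.

{B, C, E, H}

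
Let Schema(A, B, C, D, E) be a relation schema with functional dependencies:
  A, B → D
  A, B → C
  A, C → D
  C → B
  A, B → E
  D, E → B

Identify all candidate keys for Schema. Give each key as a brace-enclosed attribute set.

Attributes never on any right-hand side: {A} — every candidate key must contain it.
{A, B} is a candidate key since {A, B}⁺ = {A, B, C, D, E} covers every attribute.
{A, C} is a candidate key since {A, C}⁺ = {A, B, C, D, E} covers every attribute.
{A, D, E} is a candidate key since {A, D, E}⁺ = {A, B, C, D, E} covers every attribute.
No proper subset of any of these is a key, and no other minimal superkey exists.

{A, B}, {A, C}, {A, D, E}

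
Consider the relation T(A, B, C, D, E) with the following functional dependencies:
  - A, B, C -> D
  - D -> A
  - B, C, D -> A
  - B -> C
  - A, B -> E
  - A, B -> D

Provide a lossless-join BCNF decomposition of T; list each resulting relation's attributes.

{A, D}; {B, C}; {B, D, E}

Candidate keys of the original relation: {A, B}, {B, D}.
In {A, B, C, D, E}, {D} is not a superkey ({D}⁺ restricted to this set is {A, D}), so split on D -> A into {A, D} and {B, C, D, E}.
{A, D} is in BCNF.
In {B, C, D, E}, {B} is not a superkey ({B}⁺ restricted to this set is {B, C}), so split on B -> C into {B, C} and {B, D, E}.
{B, C} is in BCNF.
{B, D, E} is in BCNF.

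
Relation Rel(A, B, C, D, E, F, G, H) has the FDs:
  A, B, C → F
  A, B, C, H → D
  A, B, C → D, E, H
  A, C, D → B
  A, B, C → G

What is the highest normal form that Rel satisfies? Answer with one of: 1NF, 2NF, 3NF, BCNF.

BCNF

Candidate keys: {A, B, C}, {A, C, D}. Prime attributes: {A, B, C, D}.
Every FD has a superkey on the left, so the relation is in BCNF.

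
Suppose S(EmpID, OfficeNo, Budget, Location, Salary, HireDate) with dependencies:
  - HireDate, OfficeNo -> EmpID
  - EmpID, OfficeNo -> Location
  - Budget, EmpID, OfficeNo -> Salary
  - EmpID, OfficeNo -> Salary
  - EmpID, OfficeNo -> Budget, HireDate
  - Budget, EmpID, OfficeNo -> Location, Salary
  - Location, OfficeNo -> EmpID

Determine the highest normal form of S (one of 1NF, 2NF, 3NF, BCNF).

Candidate keys: {EmpID, OfficeNo}, {HireDate, OfficeNo}, {Location, OfficeNo}. Prime attributes: {EmpID, HireDate, Location, OfficeNo}.
Each dependency's left side is a superkey — BCNF holds.

BCNF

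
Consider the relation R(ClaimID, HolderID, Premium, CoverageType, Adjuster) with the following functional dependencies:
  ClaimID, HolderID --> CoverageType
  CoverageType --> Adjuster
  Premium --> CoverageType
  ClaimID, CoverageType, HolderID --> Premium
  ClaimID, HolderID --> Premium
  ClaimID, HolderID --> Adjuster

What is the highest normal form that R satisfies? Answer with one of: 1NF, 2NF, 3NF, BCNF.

Candidate key: {ClaimID, HolderID}. Prime attributes: {ClaimID, HolderID}.
CoverageType --> Adjuster breaks BCNF: {CoverageType}⁺ = {Adjuster, CoverageType}, so {CoverageType} is not a superkey.
CoverageType --> Adjuster has non-prime {Adjuster} on the right and a non-superkey on the left, so 3NF fails.
No non-prime attribute depends on a proper subset of any candidate key, so 2NF holds.

2NF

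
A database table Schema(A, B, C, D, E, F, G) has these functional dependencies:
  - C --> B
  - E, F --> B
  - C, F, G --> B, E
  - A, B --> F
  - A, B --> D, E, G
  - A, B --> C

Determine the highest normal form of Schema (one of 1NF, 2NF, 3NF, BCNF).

3NF

Candidate keys: {A, B}, {A, C}, {A, E, F}. Prime attributes: {A, B, C, E, F}.
For C --> B we have {C}⁺ = {B, C}; {C} is not a superkey, so BCNF fails.
But every attribute on its right side ({B}) is prime, and the same holds for every other non-superkey FD, so 3NF still holds.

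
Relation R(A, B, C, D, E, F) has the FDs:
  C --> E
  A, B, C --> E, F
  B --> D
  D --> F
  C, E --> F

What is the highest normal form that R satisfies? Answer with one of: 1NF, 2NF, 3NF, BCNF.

Candidate key: {A, B, C}. Prime attributes: {A, B, C}.
C --> E: {C}⁺ = {C, E, F}, which is not all of the attributes, so the left side is not a superkey — BCNF is violated.
C --> E determines the non-prime attribute {E} from a non-superkey — 3NF is violated.
The proper key subset {B} of {A, B, C} determines non-prime {D, F}, so the relation is not even in 2NF.

1NF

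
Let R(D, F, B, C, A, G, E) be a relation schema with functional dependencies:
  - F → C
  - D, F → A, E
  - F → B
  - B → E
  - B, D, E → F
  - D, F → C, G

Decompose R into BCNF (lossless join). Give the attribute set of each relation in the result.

Candidate keys of the original relation: {B, D}, {D, F}.
Within {A, B, C, D, E, F, G}: {F}⁺ ∩ {A, B, C, D, E, F, G} = {B, C, E, F}, not the whole set, so F → B, C, E violates BCNF; decompose into {B, C, E, F} and {A, D, F, G}.
Within {B, C, E, F}: {B}⁺ ∩ {B, C, E, F} = {B, E}, not the whole set, so B → E violates BCNF; decompose into {B, E} and {B, C, F}.
{B, E} has no BCNF violation.
{B, C, F} has no BCNF violation.
{A, D, F, G} has no BCNF violation.

{A, D, F, G}; {B, C, F}; {B, E}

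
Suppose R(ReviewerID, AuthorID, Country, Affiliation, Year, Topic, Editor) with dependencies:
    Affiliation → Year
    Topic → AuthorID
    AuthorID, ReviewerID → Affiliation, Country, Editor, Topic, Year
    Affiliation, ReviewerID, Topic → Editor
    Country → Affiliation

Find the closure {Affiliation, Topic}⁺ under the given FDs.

Start with {Affiliation, Topic}.
Affiliation → Year applies; add {Year} → now {Affiliation, Topic, Year}.
Topic → AuthorID applies; add {AuthorID} → now {Affiliation, AuthorID, Topic, Year}.
No further FD applies.

{Affiliation, AuthorID, Topic, Year}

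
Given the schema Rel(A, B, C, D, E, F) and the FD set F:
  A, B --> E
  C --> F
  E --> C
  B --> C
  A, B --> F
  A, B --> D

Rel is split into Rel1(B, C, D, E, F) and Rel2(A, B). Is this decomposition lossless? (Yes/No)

No

Rel1 ∩ Rel2 = {B}; its closure under F is {B, C, F}.
The closure covers neither Rel1 nor Rel2 entirely; the join is not lossless.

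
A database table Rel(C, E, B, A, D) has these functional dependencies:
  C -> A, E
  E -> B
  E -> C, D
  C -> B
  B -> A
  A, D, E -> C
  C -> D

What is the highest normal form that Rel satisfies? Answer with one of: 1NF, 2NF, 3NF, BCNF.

Candidate keys: {C}, {E}. Prime attributes: {C, E}.
B -> A breaks BCNF: {B}⁺ = {A, B}, so {B} is not a superkey.
B -> A has non-prime {A} on the right and a non-superkey on the left, so 3NF fails.
With only single-attribute keys there can be no partial dependency, so 2NF holds.

2NF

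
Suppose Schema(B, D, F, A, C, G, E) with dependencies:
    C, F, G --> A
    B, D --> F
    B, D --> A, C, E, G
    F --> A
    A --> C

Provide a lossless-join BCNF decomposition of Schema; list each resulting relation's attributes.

{A, C}; {A, F}; {B, D, E, F, G}; {C, F}

Candidate key of the original relation: {B, D}.
{A, B, C, D, E, F, G}: {C, F, G} determines {A, C, F, G} here but is not a superkey — split on C, F, G --> A, giving {A, C, F, G} and {B, C, D, E, F, G}.
{A, C, F, G}: {F} determines {A, C, F} here but is not a superkey — split on F --> A, C, giving {A, C, F} and {F, G}.
{A, C, F}: {A} determines {A, C} here but is not a superkey — split on A --> C, giving {A, C} and {A, F}.
{A, C} has no BCNF violation.
{A, F} has no BCNF violation.
{F, G} has no BCNF violation.
{B, C, D, E, F, G}: {F} determines {C, F} here but is not a superkey — split on F --> C, giving {C, F} and {B, D, E, F, G}.
{C, F} has no BCNF violation.
{B, D, E, F, G} has no BCNF violation.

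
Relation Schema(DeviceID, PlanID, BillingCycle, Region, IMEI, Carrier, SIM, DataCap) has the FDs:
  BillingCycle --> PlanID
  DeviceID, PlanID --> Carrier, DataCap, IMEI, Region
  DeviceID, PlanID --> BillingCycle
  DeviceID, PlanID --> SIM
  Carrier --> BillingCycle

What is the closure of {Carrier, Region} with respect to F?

{BillingCycle, Carrier, PlanID, Region}

Start with {Carrier, Region}.
Carrier --> BillingCycle applies; add {BillingCycle} → now {BillingCycle, Carrier, Region}.
BillingCycle --> PlanID applies; add {PlanID} → now {BillingCycle, Carrier, PlanID, Region}.
No further FD applies.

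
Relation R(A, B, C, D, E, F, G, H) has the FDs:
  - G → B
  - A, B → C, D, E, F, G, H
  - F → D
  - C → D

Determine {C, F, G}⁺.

{B, C, D, F, G}

Start with {C, F, G}.
G → B applies; add {B} → now {B, C, F, G}.
F → D applies; add {D} → now {B, C, D, F, G}.
No further FD applies.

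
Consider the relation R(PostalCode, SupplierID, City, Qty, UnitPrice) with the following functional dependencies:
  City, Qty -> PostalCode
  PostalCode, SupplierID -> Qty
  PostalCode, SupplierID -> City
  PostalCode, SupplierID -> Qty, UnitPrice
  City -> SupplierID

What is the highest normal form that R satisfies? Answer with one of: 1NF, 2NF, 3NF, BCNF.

3NF

Candidate keys: {City, PostalCode}, {City, Qty}, {PostalCode, SupplierID}. Prime attributes: {City, PostalCode, Qty, SupplierID}.
For City -> SupplierID we have {City}⁺ = {City, SupplierID}; {City} is not a superkey, so BCNF fails.
But every attribute on its right side ({SupplierID}) is prime, and the same holds for every other non-superkey FD, so 3NF still holds.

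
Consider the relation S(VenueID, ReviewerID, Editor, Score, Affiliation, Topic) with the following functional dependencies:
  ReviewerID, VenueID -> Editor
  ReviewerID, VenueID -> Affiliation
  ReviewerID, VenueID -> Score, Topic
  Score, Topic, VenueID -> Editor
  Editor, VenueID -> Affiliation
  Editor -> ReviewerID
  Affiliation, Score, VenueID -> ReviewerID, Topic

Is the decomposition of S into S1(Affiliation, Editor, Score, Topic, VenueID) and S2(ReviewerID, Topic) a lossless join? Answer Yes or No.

No

S1 ∩ S2 = {Topic}; its closure under F is {Topic}.
S1 ⊄ {Topic} and S2 ⊄ {Topic}, so the split is lossy.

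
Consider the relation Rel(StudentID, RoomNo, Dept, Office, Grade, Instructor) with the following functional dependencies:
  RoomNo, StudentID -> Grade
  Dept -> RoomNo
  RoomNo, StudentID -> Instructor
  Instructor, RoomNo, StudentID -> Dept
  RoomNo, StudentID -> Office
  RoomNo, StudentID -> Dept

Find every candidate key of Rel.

No FD produces {StudentID}, so it must be in every candidate key.
{Dept, StudentID} is a candidate key since {Dept, StudentID}⁺ = {Dept, Grade, Instructor, Office, RoomNo, StudentID} covers every attribute.
{RoomNo, StudentID} is a candidate key since {RoomNo, StudentID}⁺ = {Dept, Grade, Instructor, Office, RoomNo, StudentID} covers every attribute.
These are minimal and exhaustive — every other superkey contains one of them.

{Dept, StudentID}, {RoomNo, StudentID}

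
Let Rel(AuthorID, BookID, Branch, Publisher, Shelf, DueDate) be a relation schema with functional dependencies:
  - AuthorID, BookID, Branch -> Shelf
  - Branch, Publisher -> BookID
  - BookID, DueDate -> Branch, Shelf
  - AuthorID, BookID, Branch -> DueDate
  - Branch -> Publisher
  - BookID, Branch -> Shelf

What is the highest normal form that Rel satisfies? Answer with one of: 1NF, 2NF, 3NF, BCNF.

1NF

Candidate keys: {AuthorID, BookID, DueDate}, {AuthorID, Branch}. Prime attributes: {AuthorID, BookID, Branch, DueDate}.
Branch, Publisher -> BookID: {Branch, Publisher}⁺ = {BookID, Branch, Publisher, Shelf}, which is not all of the attributes, so the left side is not a superkey — BCNF is violated.
BookID, DueDate -> Branch, Shelf determines the non-prime attribute {Shelf} from a non-superkey — 3NF is violated.
Since {Branch} ⊂ {AuthorID, Branch} and {Branch}⁺ ⊇ {Publisher, Shelf} with {Publisher, Shelf} non-prime, there is a partial dependency; 2NF fails.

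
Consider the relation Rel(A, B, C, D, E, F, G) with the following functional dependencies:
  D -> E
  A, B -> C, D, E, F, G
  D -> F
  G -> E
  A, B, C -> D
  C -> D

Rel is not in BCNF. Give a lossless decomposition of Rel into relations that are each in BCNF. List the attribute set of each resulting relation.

{A, B, C, G}; {C, D}; {D, E, F}

Candidate key of the original relation: {A, B}.
{A, B, C, D, E, F, G}: {D} determines {D, E, F} here but is not a superkey — split on D -> E, F, giving {D, E, F} and {A, B, C, D, G}.
{D, E, F} has no BCNF violation.
{A, B, C, D, G}: {C} determines {C, D} here but is not a superkey — split on C -> D, giving {C, D} and {A, B, C, G}.
{C, D} has no BCNF violation.
{A, B, C, G} has no BCNF violation.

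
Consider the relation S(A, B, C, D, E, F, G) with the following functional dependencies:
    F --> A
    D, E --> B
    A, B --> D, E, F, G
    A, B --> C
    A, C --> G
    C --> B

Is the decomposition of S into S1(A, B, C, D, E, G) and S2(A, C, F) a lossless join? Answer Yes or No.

Common attributes: {A, C}; their closure is {A, B, C, D, E, F, G}.
S1 is contained in that closure, so S1 ∩ S2 --> S1 holds and the join is lossless.

Yes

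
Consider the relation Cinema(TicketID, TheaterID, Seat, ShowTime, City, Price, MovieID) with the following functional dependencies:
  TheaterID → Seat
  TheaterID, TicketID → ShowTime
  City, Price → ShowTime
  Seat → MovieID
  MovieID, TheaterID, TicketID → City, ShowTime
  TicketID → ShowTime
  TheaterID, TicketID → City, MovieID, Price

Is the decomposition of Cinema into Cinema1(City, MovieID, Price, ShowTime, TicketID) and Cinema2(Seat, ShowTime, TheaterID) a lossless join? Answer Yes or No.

The shared attributes are {ShowTime} and {ShowTime}⁺ = {ShowTime}.
Neither Cinema1 nor Cinema2 is contained in that closure, so the decomposition is lossy.

No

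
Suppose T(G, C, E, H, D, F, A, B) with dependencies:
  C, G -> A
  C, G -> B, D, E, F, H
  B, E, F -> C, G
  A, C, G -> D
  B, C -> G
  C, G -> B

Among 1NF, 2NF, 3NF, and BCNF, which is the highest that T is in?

BCNF

Candidate keys: {B, C}, {B, E, F}, {C, G}. Prime attributes: {B, C, E, F, G}.
Every FD has a superkey on the left, so the relation is in BCNF.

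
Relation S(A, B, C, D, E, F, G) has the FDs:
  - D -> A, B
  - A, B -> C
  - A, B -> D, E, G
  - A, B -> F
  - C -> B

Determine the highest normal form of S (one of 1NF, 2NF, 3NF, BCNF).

Candidate keys: {A, B}, {A, C}, {D}. Prime attributes: {A, B, C, D}.
C -> B: {C}⁺ = {B, C}, which is not all of the attributes, so the left side is not a superkey — BCNF is violated.
But every attribute on its right side ({B}) is prime, and the same holds for every other non-superkey FD, so 3NF still holds.

3NF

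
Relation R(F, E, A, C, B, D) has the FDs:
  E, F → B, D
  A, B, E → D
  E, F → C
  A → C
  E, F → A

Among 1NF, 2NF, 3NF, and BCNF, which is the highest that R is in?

2NF

Candidate key: {E, F}. Prime attributes: {E, F}.
A, B, E → D breaks BCNF: {A, B, E}⁺ = {A, B, C, D, E}, so {A, B, E} is not a superkey.
A, B, E → D has non-prime {D} on the right and a non-superkey on the left, so 3NF fails.
Checking every proper subset of each key, none determines a non-prime attribute — 2NF is satisfied.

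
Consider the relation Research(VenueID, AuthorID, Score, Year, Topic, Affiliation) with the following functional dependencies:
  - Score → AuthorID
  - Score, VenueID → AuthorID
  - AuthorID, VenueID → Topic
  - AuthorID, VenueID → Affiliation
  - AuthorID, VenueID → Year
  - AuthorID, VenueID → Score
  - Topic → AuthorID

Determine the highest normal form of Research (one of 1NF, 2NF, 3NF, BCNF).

Candidate keys: {AuthorID, VenueID}, {Score, VenueID}, {Topic, VenueID}. Prime attributes: {AuthorID, Score, Topic, VenueID}.
For Score → AuthorID we have {Score}⁺ = {AuthorID, Score}; {Score} is not a superkey, so BCNF fails.
Its right-hand attributes {AuthorID} are all prime, as are those of every other non-superkey FD — the relation is in 3NF.

3NF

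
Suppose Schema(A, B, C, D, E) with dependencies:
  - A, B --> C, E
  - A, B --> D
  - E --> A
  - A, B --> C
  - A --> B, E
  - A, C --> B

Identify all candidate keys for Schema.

{A}, {E}

{A}⁺ = {A, B, C, D, E} — all of the relation — so {A} is a candidate key.
{E}⁺ = {A, B, C, D, E} — all of the relation — so {E} is a candidate key.
These are minimal and exhaustive — every other superkey contains one of them.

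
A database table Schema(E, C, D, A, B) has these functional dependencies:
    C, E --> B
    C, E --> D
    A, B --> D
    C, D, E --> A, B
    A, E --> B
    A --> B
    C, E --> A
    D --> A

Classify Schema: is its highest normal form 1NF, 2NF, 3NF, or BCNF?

Candidate key: {C, E}. Prime attributes: {C, E}.
A, B --> D: {A, B}⁺ = {A, B, D}, which is not all of the attributes, so the left side is not a superkey — BCNF is violated.
Because {D} is non-prime and the left side of A, B --> D is not a superkey, the relation is not in 3NF.
No non-prime attribute depends on a proper subset of any candidate key, so 2NF holds.

2NF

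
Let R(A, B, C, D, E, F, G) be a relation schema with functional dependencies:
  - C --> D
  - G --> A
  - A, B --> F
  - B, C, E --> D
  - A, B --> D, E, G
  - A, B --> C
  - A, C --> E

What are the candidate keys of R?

{A, B}, {B, G}

{B} never appears on the right of any FD, so every key must include it.
{A, B}⁺ = {A, B, C, D, E, F, G}, which is every attribute, so {A, B} is a candidate key.
{B, G}⁺ = {A, B, C, D, E, F, G}, which is every attribute, so {B, G} is a candidate key.
Any other superkey properly contains one of these, so there are no further candidate keys.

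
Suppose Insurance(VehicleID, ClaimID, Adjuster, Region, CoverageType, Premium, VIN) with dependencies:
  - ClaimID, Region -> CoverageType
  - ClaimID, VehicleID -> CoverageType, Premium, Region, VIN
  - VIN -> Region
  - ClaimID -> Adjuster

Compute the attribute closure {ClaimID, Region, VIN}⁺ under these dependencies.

{Adjuster, ClaimID, CoverageType, Region, VIN}

Start with {ClaimID, Region, VIN}.
ClaimID, Region -> CoverageType applies; add {CoverageType} → now {ClaimID, CoverageType, Region, VIN}.
ClaimID -> Adjuster applies; add {Adjuster} → now {Adjuster, ClaimID, CoverageType, Region, VIN}.
No further FD applies.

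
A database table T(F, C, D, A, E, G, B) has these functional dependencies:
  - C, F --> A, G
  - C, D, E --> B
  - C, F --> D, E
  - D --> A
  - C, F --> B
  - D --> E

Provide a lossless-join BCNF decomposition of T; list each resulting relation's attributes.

{A, D, E}; {B, C, D}; {C, D, F, G}

Candidate key of the original relation: {C, F}.
Within {A, B, C, D, E, F, G}: {C, D, E}⁺ ∩ {A, B, C, D, E, F, G} = {A, B, C, D, E}, not the whole set, so C, D, E --> A, B violates BCNF; decompose into {A, B, C, D, E} and {C, D, E, F, G}.
Within {A, B, C, D, E}: {D}⁺ ∩ {A, B, C, D, E} = {A, D, E}, not the whole set, so D --> A, E violates BCNF; decompose into {A, D, E} and {B, C, D}.
{A, D, E} has no BCNF violation.
{B, C, D} has no BCNF violation.
Within {C, D, E, F, G}: {D}⁺ ∩ {C, D, E, F, G} = {D, E}, not the whole set, so D --> E violates BCNF; decompose into {D, E} and {C, D, F, G}.
{D, E} has no BCNF violation.
{C, D, F, G} has no BCNF violation.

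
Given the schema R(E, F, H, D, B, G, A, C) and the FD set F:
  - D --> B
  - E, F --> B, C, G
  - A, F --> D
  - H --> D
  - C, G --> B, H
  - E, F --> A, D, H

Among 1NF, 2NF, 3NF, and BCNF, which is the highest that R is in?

2NF

Candidate key: {E, F}. Prime attributes: {E, F}.
D --> B breaks BCNF: {D}⁺ = {B, D}, so {D} is not a superkey.
Because {B} is non-prime and the left side of D --> B is not a superkey, the relation is not in 3NF.
No proper subset of a key has a non-prime attribute in its closure, so there is no partial dependency; 2NF holds.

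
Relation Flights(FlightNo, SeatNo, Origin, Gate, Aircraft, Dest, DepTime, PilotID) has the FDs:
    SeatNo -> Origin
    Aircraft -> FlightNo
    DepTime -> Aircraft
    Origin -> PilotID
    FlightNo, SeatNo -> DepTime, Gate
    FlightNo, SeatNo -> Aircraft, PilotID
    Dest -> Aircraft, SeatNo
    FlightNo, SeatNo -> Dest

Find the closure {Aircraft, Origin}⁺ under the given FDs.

Start with {Aircraft, Origin}.
Aircraft -> FlightNo applies; add {FlightNo} → now {Aircraft, FlightNo, Origin}.
Origin -> PilotID applies; add {PilotID} → now {Aircraft, FlightNo, Origin, PilotID}.
No further FD applies.

{Aircraft, FlightNo, Origin, PilotID}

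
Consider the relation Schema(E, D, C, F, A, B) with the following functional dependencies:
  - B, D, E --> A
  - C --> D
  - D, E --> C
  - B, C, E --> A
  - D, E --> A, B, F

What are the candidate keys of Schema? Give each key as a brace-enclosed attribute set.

Attributes never on any right-hand side: {E} — every candidate key must contain it.
{C, E} is a candidate key since {C, E}⁺ = {A, B, C, D, E, F} covers every attribute.
{D, E} is a candidate key since {D, E}⁺ = {A, B, C, D, E, F} covers every attribute.
These are minimal and exhaustive — every other superkey contains one of them.

{C, E}, {D, E}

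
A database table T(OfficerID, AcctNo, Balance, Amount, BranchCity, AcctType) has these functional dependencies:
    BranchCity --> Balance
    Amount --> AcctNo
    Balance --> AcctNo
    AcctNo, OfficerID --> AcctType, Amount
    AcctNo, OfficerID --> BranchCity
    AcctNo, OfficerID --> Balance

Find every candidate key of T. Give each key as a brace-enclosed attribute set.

{AcctNo, OfficerID}, {Amount, OfficerID}, {Balance, OfficerID}, {BranchCity, OfficerID}

{OfficerID} never appears on the right of any FD, so every key must include it.
Closure of {AcctNo, OfficerID} is {AcctNo, AcctType, Amount, Balance, BranchCity, OfficerID}, the whole schema; {AcctNo, OfficerID} is a candidate key.
Closure of {Amount, OfficerID} is {AcctNo, AcctType, Amount, Balance, BranchCity, OfficerID}, the whole schema; {Amount, OfficerID} is a candidate key.
Closure of {Balance, OfficerID} is {AcctNo, AcctType, Amount, Balance, BranchCity, OfficerID}, the whole schema; {Balance, OfficerID} is a candidate key.
Closure of {BranchCity, OfficerID} is {AcctNo, AcctType, Amount, Balance, BranchCity, OfficerID}, the whole schema; {BranchCity, OfficerID} is a candidate key.
These are minimal and exhaustive — every other superkey contains one of them.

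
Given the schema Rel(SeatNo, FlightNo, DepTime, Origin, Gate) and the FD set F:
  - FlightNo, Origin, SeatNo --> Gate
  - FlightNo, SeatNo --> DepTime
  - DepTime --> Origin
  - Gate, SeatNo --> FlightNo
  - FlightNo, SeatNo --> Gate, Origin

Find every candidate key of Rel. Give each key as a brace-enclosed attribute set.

{FlightNo, SeatNo}, {Gate, SeatNo}

No FD produces {SeatNo}, so it must be in every candidate key.
{FlightNo, SeatNo}⁺ = {DepTime, FlightNo, Gate, Origin, SeatNo}, which is every attribute, so {FlightNo, SeatNo} is a candidate key.
{Gate, SeatNo}⁺ = {DepTime, FlightNo, Gate, Origin, SeatNo}, which is every attribute, so {Gate, SeatNo} is a candidate key.
No proper subset of any of these is a key, and no other minimal superkey exists.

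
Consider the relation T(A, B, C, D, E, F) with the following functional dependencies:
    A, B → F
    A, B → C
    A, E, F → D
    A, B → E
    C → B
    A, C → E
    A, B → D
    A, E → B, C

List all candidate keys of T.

{A, B}, {A, C}, {A, E}

{A} never appears on the right of any FD, so every key must include it.
{A, B} is a candidate key since {A, B}⁺ = {A, B, C, D, E, F} covers every attribute.
{A, C} is a candidate key since {A, C}⁺ = {A, B, C, D, E, F} covers every attribute.
{A, E} is a candidate key since {A, E}⁺ = {A, B, C, D, E, F} covers every attribute.
Any other superkey properly contains one of these, so there are no further candidate keys.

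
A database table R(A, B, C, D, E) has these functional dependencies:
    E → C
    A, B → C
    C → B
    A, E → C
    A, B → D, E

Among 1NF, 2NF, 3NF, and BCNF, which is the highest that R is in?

3NF

Candidate keys: {A, B}, {A, C}, {A, E}. Prime attributes: {A, B, C, E}.
E → C: {E}⁺ = {B, C, E}, which is not all of the attributes, so the left side is not a superkey — BCNF is violated.
But every attribute on its right side ({C}) is prime, and the same holds for every other non-superkey FD, so 3NF still holds.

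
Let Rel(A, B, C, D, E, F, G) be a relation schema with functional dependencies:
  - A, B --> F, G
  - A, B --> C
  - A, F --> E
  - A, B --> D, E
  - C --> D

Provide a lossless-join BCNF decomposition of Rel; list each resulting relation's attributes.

Candidate key of the original relation: {A, B}.
In {A, B, C, D, E, F, G}, {A, F} is not a superkey ({A, F}⁺ restricted to this set is {A, E, F}), so split on A, F --> E into {A, E, F} and {A, B, C, D, F, G}.
{A, E, F} has no BCNF violation.
In {A, B, C, D, F, G}, {C} is not a superkey ({C}⁺ restricted to this set is {C, D}), so split on C --> D into {C, D} and {A, B, C, F, G}.
{C, D} has no BCNF violation.
{A, B, C, F, G} has no BCNF violation.

{A, B, C, F, G}; {A, E, F}; {C, D}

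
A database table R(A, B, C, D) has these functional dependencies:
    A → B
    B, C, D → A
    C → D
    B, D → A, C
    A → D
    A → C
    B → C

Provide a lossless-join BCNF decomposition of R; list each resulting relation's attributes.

Candidate keys of the original relation: {A}, {B}.
{A, B, C, D}: {C} determines {C, D} here but is not a superkey — split on C → D, giving {C, D} and {A, B, C}.
{C, D}: every determinant is a superkey — BCNF.
{A, B, C}: every determinant is a superkey — BCNF.

{A, B, C}; {C, D}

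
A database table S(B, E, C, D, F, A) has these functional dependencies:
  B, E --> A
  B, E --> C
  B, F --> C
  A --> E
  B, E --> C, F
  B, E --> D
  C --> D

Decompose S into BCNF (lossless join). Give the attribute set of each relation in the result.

{A, B, F}; {A, E}; {B, C, F}; {C, D}

Candidate keys of the original relation: {A, B}, {B, E}.
Within {A, B, C, D, E, F}: {B, F}⁺ ∩ {A, B, C, D, E, F} = {B, C, D, F}, not the whole set, so B, F --> C, D violates BCNF; decompose into {B, C, D, F} and {A, B, E, F}.
Within {B, C, D, F}: {C}⁺ ∩ {B, C, D, F} = {C, D}, not the whole set, so C --> D violates BCNF; decompose into {C, D} and {B, C, F}.
{C, D} is in BCNF.
{B, C, F} is in BCNF.
Within {A, B, E, F}: {A}⁺ ∩ {A, B, E, F} = {A, E}, not the whole set, so A --> E violates BCNF; decompose into {A, E} and {A, B, F}.
{A, E} is in BCNF.
{A, B, F} is in BCNF.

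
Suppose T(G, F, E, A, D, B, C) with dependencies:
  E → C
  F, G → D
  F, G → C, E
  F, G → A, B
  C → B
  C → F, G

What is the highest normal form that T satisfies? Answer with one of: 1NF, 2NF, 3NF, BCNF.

BCNF

Candidate keys: {C}, {E}, {F, G}. Prime attributes: {C, E, F, G}.
The left-hand side of every FD is a superkey, so BCNF is satisfied.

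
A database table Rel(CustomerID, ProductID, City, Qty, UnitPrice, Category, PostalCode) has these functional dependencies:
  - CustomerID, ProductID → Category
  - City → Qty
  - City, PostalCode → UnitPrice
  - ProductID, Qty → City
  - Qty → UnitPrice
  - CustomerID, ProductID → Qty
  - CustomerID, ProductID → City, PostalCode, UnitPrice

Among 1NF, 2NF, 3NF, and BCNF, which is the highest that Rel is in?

2NF

Candidate key: {CustomerID, ProductID}. Prime attributes: {CustomerID, ProductID}.
City → Qty: {City}⁺ = {City, Qty, UnitPrice}, which is not all of the attributes, so the left side is not a superkey — BCNF is violated.
City → Qty has non-prime {Qty} on the right and a non-superkey on the left, so 3NF fails.
Checking every proper subset of each key, none determines a non-prime attribute — 2NF is satisfied.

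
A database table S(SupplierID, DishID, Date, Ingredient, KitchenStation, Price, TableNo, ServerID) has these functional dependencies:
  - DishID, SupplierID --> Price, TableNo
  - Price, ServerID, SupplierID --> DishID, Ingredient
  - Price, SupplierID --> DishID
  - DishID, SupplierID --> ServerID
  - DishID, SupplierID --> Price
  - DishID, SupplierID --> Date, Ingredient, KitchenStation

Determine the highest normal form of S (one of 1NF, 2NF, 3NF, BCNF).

Candidate keys: {DishID, SupplierID}, {Price, SupplierID}. Prime attributes: {DishID, Price, SupplierID}.
The left-hand side of every FD is a superkey, so BCNF is satisfied.

BCNF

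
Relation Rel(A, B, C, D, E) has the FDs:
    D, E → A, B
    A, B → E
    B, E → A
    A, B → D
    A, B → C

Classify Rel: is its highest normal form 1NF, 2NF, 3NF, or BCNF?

Candidate keys: {A, B}, {B, E}, {D, E}. Prime attributes: {A, B, D, E}.
The left-hand side of every FD is a superkey, so BCNF is satisfied.

BCNF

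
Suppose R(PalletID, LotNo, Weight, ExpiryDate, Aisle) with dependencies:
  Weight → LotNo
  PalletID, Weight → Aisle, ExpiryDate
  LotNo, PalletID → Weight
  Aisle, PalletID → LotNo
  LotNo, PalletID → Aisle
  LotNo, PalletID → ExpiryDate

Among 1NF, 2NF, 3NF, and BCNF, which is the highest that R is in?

Candidate keys: {Aisle, PalletID}, {LotNo, PalletID}, {PalletID, Weight}. Prime attributes: {Aisle, LotNo, PalletID, Weight}.
Weight → LotNo: {Weight}⁺ = {LotNo, Weight}, which is not all of the attributes, so the left side is not a superkey — BCNF is violated.
Since {LotNo} ⊆ prime attributes and every other non-superkey FD also has a prime right side, the schema is in 3NF.

3NF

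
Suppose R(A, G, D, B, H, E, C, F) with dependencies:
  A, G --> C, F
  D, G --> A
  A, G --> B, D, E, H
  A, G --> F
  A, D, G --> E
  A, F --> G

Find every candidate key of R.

{A, F}, {A, G}, {D, G}

{A, F}⁺ = {A, B, C, D, E, F, G, H}, which is every attribute, so {A, F} is a candidate key.
{A, G}⁺ = {A, B, C, D, E, F, G, H}, which is every attribute, so {A, G} is a candidate key.
{D, G}⁺ = {A, B, C, D, E, F, G, H}, which is every attribute, so {D, G} is a candidate key.
These are minimal and exhaustive — every other superkey contains one of them.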